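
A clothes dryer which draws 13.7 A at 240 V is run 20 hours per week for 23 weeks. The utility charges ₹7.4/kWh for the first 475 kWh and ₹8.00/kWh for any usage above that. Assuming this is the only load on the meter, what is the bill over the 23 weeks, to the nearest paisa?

₹11814.84

Power = 13.7 A × 240 V = 3288 W = 3.288 kW
Runtime = 20 h/week × 23 weeks = 460 h
Energy = 3.288 kW × 460 h = 1512.48 kWh
Tier 1 (0–475 kWh): 475 × ₹7.4 = ₹3515
Above 475 kWh: 1037.48 × ₹8.00 = ₹8299.84
Bill = ₹11814.84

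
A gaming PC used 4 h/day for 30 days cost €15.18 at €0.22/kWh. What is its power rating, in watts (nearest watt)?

Energy = €15.18 ÷ €0.22/kWh = 69 kWh
Runtime = 4 h/day × 30 days = 120 h
Power = 69 kWh ÷ 120 h = 0.575 kW = 575 W

575 W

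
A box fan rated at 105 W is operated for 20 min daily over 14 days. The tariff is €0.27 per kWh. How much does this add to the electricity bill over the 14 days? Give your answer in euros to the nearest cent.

€0.13

Runtime = 20 min × 14 = 280 min = 4.666666… h
Energy = 0.105 kW × 4.666666… h = 0.49 kWh
Cost = 0.49 kWh × €0.27/kWh = €0.13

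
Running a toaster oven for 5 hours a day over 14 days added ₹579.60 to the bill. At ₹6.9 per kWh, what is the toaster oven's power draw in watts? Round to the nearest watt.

Energy = ₹579.60 ÷ ₹6.9/kWh = 84 kWh
Runtime = 5 h/day × 14 days = 70 h
Power = 84 kWh ÷ 70 h = 1.2 kW = 1200 W

1200 W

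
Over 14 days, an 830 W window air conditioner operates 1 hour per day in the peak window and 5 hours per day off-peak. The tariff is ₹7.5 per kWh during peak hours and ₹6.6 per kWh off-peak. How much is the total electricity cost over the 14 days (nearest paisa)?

Peak energy = 0.83 kW × 1 h × 14 = 11.62 kWh
Off-peak energy = 0.83 kW × 5 h × 14 = 58.1 kWh
Cost = 11.62 × ₹7.5 + 58.1 × ₹6.6 = ₹87.15 + ₹383.46 = ₹470.61

₹470.61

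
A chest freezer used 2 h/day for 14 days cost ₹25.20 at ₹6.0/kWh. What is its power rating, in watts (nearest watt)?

Energy = ₹25.20 ÷ ₹6.0/kWh = 4.2 kWh
Runtime = 2 h/day × 14 days = 28 h
Power = 4.2 kWh ÷ 28 h = 0.15 kW = 150 W

150 W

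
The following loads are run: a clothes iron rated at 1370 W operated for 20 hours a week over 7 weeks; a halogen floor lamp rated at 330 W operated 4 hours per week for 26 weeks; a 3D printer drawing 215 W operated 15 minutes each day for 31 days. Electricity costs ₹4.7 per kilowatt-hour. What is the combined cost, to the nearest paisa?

₹1070.60

clothes iron: Runtime = 20 h/week × 7 weeks = 140 h
clothes iron: 1.37 kW × 140 h = 191.8 kWh
halogen floor lamp: Runtime = 4 h/week × 26 weeks = 104 h
halogen floor lamp: 0.33 kW × 104 h = 34.32 kWh
3D printer: Runtime = 15 min × 31 = 465 min = 7.75 h
3D printer: 0.215 kW × 7.75 h = 1.66625 kWh
Total energy = 227.78625 kWh
Cost = 227.78625 × ₹4.7 = ₹1070.60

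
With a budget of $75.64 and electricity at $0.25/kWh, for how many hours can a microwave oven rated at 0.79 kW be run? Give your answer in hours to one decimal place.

Energy available = $75.64 ÷ $0.25/kWh = 302.56 kWh
Hours = 302.56 kWh ÷ 0.79 kW = 383.0 h

383.0 h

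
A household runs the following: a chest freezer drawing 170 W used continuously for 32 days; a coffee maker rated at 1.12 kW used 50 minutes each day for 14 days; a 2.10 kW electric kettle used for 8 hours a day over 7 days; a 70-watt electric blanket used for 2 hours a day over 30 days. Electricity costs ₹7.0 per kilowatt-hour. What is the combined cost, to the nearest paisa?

₹1857.99

chest freezer: Runtime = 24 h × 32 = 768 h
chest freezer: 0.17 kW × 768 h = 130.56 kWh
coffee maker: Runtime = 50 min × 14 = 700 min = 11.666666… h
coffee maker: 1.12 kW × 11.666666… h = 13.066666… kWh
electric kettle: Runtime = 8 h/day × 7 days = 56 h
electric kettle: 2.1 kW × 56 h = 117.6 kWh
electric blanket: Runtime = 2 h/day × 30 days = 60 h
electric blanket: 0.07 kW × 60 h = 4.2 kWh
Total energy = 265.426666… kWh
Cost = 265.426666… × ₹7.0 = ₹1857.99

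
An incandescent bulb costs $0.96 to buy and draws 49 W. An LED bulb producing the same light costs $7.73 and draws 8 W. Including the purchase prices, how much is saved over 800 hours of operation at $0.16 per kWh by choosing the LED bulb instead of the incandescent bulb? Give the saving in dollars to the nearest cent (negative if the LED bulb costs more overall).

incandescent bulb: $0.96 + (49/1000) kW × 800 h × $0.16 = $0.96 + $6.272 = $7.232
LED bulb: $7.73 + (8/1000) kW × 800 h × $0.16 = $7.73 + $1.024 = $8.754
Saving = $7.232 − $8.754 = −$1.522 → -$1.52

-$1.52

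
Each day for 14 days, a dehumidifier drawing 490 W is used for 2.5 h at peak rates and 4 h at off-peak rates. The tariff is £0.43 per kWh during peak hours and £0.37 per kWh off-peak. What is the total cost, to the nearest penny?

Peak energy = 0.49 kW × 2.5 h × 14 = 17.15 kWh
Off-peak energy = 0.49 kW × 4 h × 14 = 27.44 kWh
Cost = 17.15 × £0.43 + 27.44 × £0.37 = £7.3745 + £10.1528 = £17.53

£17.53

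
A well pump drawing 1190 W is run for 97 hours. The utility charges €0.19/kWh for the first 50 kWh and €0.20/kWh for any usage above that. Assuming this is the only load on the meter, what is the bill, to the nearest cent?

Energy = 1.19 kW × 97 h = 115.43 kWh
Tier 1 (0–50 kWh): 50 × €0.19 = €9.5
Above 50 kWh: 65.43 × €0.20 = €13.086
Bill = €22.59

€22.59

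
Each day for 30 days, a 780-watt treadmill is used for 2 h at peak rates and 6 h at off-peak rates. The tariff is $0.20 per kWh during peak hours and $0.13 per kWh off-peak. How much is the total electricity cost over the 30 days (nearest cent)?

Peak energy = 0.78 kW × 2 h × 30 = 46.8 kWh
Off-peak energy = 0.78 kW × 6 h × 30 = 140.4 kWh
Cost = 46.8 × $0.20 + 140.4 × $0.13 = $9.36 + $18.252 = $27.61

$27.61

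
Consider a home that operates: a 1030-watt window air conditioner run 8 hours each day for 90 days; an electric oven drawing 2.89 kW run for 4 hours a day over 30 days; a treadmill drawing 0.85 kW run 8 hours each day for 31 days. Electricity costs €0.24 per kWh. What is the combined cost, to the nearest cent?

window air conditioner: Runtime = 8 h/day × 90 days = 720 h
window air conditioner: 1.03 kW × 720 h = 741.6 kWh
electric oven: Runtime = 4 h/day × 30 days = 120 h
electric oven: 2.89 kW × 120 h = 346.8 kWh
treadmill: Runtime = 8 h/day × 31 days = 248 h
treadmill: 0.85 kW × 248 h = 210.8 kWh
Total energy = 1299.2 kWh
Cost = 1299.2 × €0.24 = €311.81

€311.81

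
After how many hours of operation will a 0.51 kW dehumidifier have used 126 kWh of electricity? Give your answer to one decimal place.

247.1 h

Hours = 126 kWh ÷ 0.51 kW = 247.1 h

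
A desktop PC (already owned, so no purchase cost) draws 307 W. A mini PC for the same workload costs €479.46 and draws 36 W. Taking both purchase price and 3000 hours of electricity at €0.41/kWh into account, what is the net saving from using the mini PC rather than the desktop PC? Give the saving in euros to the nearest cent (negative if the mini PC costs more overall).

-€146.13

desktop PC: €0.00 + (307/1000) kW × 3000 h × €0.41 = €0.00 + €377.61 = €377.61
mini PC: €479.46 + (36/1000) kW × 3000 h × €0.41 = €479.46 + €44.28 = €523.74
Saving = €377.61 − €523.74 = −€146.13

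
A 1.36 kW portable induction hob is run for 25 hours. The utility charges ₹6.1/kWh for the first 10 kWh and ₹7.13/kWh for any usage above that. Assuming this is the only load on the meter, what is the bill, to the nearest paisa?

Energy = 1.36 kW × 25 h = 34 kWh
Tier 1 (0–10 kWh): 10 × ₹6.1 = ₹61
Above 10 kWh: 24 × ₹7.13 = ₹171.12
Bill = ₹232.12

₹232.12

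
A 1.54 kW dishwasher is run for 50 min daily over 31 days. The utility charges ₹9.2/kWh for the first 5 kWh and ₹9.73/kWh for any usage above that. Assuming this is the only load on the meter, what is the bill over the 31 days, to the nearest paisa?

Runtime = 50 min × 31 = 1550 min = 25.833333… h
Energy = 1.54 kW × 25.833333… h = 39.783333… kWh
Tier 1 (0–5 kWh): 5 × ₹9.2 = ₹46
Above 5 kWh: 34.783333… × ₹9.73 = ₹338.441833…
Bill = ₹384.44

₹384.44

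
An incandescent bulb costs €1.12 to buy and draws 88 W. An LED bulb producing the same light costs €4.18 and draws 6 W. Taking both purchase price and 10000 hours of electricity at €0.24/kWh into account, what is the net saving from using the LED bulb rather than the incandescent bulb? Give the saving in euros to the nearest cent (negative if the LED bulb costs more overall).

incandescent bulb: €1.12 + (88/1000) kW × 10000 h × €0.24 = €1.12 + €211.2 = €212.32
LED bulb: €4.18 + (6/1000) kW × 10000 h × €0.24 = €4.18 + €14.4 = €18.58
Saving = €212.32 − €18.58 = €193.74

€193.74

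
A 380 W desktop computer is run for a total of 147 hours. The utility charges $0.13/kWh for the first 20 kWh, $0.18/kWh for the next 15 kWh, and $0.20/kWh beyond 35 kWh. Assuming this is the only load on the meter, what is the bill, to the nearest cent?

Energy = 0.38 kW × 147 h = 55.86 kWh
Tier 1 (0–20 kWh): 20 × $0.13 = $2.6
Tier 2 (20–35 kWh): 15 × $0.18 = $2.7
Above 35 kWh: 20.86 × $0.20 = $4.172
Bill = $9.47

$9.47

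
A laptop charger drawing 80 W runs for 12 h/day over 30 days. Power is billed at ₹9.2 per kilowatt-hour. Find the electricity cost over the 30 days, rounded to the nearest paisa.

₹264.96

Runtime = 12 h/day × 30 days = 360 h
Energy = 0.08 kW × 360 h = 28.8 kWh
Cost = 28.8 kWh × ₹9.2/kWh = ₹264.96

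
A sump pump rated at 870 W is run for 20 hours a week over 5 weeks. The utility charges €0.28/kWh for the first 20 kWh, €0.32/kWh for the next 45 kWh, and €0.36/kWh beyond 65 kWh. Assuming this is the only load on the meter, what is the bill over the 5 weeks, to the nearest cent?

€27.92

Runtime = 20 h/week × 5 weeks = 100 h
Energy = 0.87 kW × 100 h = 87 kWh
Tier 1 (0–20 kWh): 20 × €0.28 = €5.6
Tier 2 (20–65 kWh): 45 × €0.32 = €14.4
Above 65 kWh: 22 × €0.36 = €7.92
Bill = €27.92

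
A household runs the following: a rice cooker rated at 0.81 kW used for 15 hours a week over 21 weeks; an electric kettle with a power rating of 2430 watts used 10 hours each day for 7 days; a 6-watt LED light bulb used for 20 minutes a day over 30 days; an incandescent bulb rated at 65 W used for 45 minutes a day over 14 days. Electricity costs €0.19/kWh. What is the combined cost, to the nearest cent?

rice cooker: Runtime = 15 h/week × 21 weeks = 315 h
rice cooker: 0.81 kW × 315 h = 255.15 kWh
electric kettle: Runtime = 10 h/day × 7 days = 70 h
electric kettle: 2.43 kW × 70 h = 170.1 kWh
LED light bulb: Runtime = 20 min × 30 = 600 min = 10 h
LED light bulb: 0.006 kW × 10 h = 0.06 kWh
incandescent bulb: Runtime = 45 min × 14 = 630 min = 10.5 h
incandescent bulb: 0.065 kW × 10.5 h = 0.6825 kWh
Total energy = 425.9925 kWh
Cost = 425.9925 × €0.19 = €80.94

€80.94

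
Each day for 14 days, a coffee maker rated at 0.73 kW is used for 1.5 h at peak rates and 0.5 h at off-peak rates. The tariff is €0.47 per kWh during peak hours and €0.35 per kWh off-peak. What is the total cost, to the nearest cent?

Peak energy = 0.73 kW × 1.5 h × 14 = 15.33 kWh
Off-peak energy = 0.73 kW × 0.5 h × 14 = 5.11 kWh
Cost = 15.33 × €0.47 + 5.11 × €0.35 = €7.2051 + €1.7885 = €8.99

€8.99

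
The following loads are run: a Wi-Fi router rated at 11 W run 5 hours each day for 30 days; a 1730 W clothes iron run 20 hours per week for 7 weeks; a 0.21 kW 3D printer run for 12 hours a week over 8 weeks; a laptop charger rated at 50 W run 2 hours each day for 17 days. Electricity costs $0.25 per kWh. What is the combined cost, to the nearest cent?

Wi-Fi router: Runtime = 5 h/day × 30 days = 150 h
Wi-Fi router: 0.011 kW × 150 h = 1.65 kWh
clothes iron: Runtime = 20 h/week × 7 weeks = 140 h
clothes iron: 1.73 kW × 140 h = 242.2 kWh
3D printer: Runtime = 12 h/week × 8 weeks = 96 h
3D printer: 0.21 kW × 96 h = 20.16 kWh
laptop charger: Runtime = 2 h/day × 17 days = 34 h
laptop charger: 0.05 kW × 34 h = 1.7 kWh
Total energy = 265.71 kWh
Cost = 265.71 × $0.25 = $66.43

$66.43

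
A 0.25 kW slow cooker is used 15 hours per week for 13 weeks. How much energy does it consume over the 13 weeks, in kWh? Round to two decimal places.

48.75 kWh

Runtime = 15 h/week × 13 weeks = 195 h
Energy = 0.25 kW × 195 h = 48.75 kWh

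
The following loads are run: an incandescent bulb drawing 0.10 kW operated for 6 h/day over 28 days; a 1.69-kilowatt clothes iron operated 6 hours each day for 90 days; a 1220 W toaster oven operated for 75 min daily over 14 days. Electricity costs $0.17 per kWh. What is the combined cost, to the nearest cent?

$161.63

incandescent bulb: Runtime = 6 h/day × 28 days = 168 h
incandescent bulb: 0.1 kW × 168 h = 16.8 kWh
clothes iron: Runtime = 6 h/day × 90 days = 540 h
clothes iron: 1.69 kW × 540 h = 912.6 kWh
toaster oven: Runtime = 75 min × 14 = 1050 min = 17.5 h
toaster oven: 1.22 kW × 17.5 h = 21.35 kWh
Total energy = 950.75 kWh
Cost = 950.75 × $0.17 = $161.63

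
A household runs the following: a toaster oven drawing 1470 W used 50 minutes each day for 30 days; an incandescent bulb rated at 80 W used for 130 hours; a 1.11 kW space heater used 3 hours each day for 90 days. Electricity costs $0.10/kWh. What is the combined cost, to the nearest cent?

$34.69

toaster oven: Runtime = 50 min × 30 = 1500 min = 25 h
toaster oven: 1.47 kW × 25 h = 36.75 kWh
incandescent bulb: 0.08 kW × 130 h = 10.4 kWh
space heater: Runtime = 3 h/day × 90 days = 270 h
space heater: 1.11 kW × 270 h = 299.7 kWh
Total energy = 346.85 kWh
Cost = 346.85 × $0.10 = $34.69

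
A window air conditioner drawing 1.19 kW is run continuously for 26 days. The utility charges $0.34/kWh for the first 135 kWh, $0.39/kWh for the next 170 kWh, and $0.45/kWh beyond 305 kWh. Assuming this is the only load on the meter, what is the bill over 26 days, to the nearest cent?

$309.10

Runtime = 24 h × 26 = 624 h
Energy = 1.19 kW × 624 h = 742.56 kWh
Tier 1 (0–135 kWh): 135 × $0.34 = $45.9
Tier 2 (135–305 kWh): 170 × $0.39 = $66.3
Above 305 kWh: 437.56 × $0.45 = $196.902
Bill = $309.10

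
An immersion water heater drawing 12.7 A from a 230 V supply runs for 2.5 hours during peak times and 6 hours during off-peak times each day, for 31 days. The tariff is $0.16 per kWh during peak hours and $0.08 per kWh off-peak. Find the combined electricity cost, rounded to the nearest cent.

$79.68

Power = 12.7 A × 230 V = 2921 W = 2.921 kW
Peak energy = 2.921 kW × 2.5 h × 31 = 226.3775 kWh
Off-peak energy = 2.921 kW × 6 h × 31 = 543.306 kWh
Cost = 226.3775 × $0.16 + 543.306 × $0.08 = $36.2204 + $43.46448 = $79.68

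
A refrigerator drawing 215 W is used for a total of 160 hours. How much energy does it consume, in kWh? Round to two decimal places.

Energy = 0.215 kW × 160 h = 34.4 kWh

34.40 kWh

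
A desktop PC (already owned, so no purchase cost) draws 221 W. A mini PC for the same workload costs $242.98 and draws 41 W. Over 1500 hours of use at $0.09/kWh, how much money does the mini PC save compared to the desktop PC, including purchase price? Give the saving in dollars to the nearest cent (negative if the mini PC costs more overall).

-$218.68

desktop PC: $0.00 + (221/1000) kW × 1500 h × $0.09 = $0.00 + $29.835 = $29.835
mini PC: $242.98 + (41/1000) kW × 1500 h × $0.09 = $242.98 + $5.535 = $248.515
Saving = $29.835 − $248.515 = −$218.68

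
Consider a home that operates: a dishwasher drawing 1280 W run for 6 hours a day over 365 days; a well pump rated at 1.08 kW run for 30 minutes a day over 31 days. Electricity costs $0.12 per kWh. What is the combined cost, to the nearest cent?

dishwasher: Runtime = 6 h/day × 365 days = 2190 h
dishwasher: 1.28 kW × 2190 h = 2803.2 kWh
well pump: Runtime = 30 min × 31 = 930 min = 15.5 h
well pump: 1.08 kW × 15.5 h = 16.74 kWh
Total energy = 2819.94 kWh
Cost = 2819.94 × $0.12 = $338.39

$338.39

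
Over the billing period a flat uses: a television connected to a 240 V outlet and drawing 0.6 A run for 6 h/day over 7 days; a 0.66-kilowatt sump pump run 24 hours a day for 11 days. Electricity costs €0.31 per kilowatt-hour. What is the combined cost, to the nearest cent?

television: Power = 0.6 A × 240 V = 144 W = 0.144 kW
television: Runtime = 6 h/day × 7 days = 42 h
television: 0.144 kW × 42 h = 6.048 kWh
sump pump: Runtime = 24 h × 11 = 264 h
sump pump: 0.66 kW × 264 h = 174.24 kWh
Total energy = 180.288 kWh
Cost = 180.288 × €0.31 = €55.89

€55.89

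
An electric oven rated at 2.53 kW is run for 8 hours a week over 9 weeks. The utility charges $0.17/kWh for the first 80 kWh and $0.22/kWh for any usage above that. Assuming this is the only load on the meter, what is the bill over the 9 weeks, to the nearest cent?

$36.08

Runtime = 8 h/week × 9 weeks = 72 h
Energy = 2.53 kW × 72 h = 182.16 kWh
Tier 1 (0–80 kWh): 80 × $0.17 = $13.6
Above 80 kWh: 102.16 × $0.22 = $22.4752
Bill = $36.08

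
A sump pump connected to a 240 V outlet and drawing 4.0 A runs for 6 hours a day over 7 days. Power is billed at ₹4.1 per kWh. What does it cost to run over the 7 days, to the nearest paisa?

Power = 4.0 A × 240 V = 960 W = 0.96 kW
Runtime = 6 h/day × 7 days = 42 h
Energy = 0.96 kW × 42 h = 40.32 kWh
Cost = 40.32 kWh × ₹4.1/kWh = ₹165.31

₹165.31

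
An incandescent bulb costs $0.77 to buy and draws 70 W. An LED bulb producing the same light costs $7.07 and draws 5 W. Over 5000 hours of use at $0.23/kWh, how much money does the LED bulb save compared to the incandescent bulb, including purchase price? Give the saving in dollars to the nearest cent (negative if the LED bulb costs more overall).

$68.45

incandescent bulb: $0.77 + (70/1000) kW × 5000 h × $0.23 = $0.77 + $80.5 = $81.27
LED bulb: $7.07 + (5/1000) kW × 5000 h × $0.23 = $7.07 + $5.75 = $12.82
Saving = $81.27 − $12.82 = $68.45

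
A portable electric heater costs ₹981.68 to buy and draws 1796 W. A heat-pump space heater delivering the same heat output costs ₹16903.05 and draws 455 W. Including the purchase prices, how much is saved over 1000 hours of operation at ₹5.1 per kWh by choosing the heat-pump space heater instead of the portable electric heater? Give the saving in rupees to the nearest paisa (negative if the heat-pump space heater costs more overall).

portable electric heater: ₹981.68 + (1796/1000) kW × 1000 h × ₹5.1 = ₹981.68 + ₹9159.6 = ₹10141.28
heat-pump space heater: ₹16903.05 + (455/1000) kW × 1000 h × ₹5.1 = ₹16903.05 + ₹2320.5 = ₹19223.55
Saving = ₹10141.28 − ₹19223.55 = −₹9082.27

-₹9082.27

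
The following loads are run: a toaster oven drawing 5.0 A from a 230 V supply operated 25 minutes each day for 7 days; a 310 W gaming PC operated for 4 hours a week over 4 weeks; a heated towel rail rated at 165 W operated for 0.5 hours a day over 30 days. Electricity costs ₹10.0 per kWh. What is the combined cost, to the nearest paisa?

₹107.89

toaster oven: Power = 5.0 A × 230 V = 1150 W = 1.15 kW
toaster oven: Runtime = 25 min × 7 = 175 min = 2.916666… h
toaster oven: 1.15 kW × 2.916666… h = 3.354166… kWh
gaming PC: Runtime = 4 h/week × 4 weeks = 16 h
gaming PC: 0.31 kW × 16 h = 4.96 kWh
heated towel rail: Runtime = 0.5 h/day × 30 days = 15 h
heated towel rail: 0.165 kW × 15 h = 2.475 kWh
Total energy = 10.789166… kWh
Cost = 10.789166… × ₹10.0 = ₹107.89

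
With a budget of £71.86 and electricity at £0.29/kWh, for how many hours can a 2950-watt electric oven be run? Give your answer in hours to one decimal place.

Energy available = £71.86 ÷ £0.29/kWh = 247.7931 kWh
Hours = 247.7931 kWh ÷ 2.95 kW = 84.0 h

84.0 h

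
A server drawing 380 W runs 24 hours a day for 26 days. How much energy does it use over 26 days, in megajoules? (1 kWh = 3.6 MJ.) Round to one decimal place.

Runtime = 24 h × 26 = 624 h
Energy = 0.38 kW × 624 h = 237.12 kWh
= 237.12 × 3.6 MJ = 853.6 MJ

853.6 MJ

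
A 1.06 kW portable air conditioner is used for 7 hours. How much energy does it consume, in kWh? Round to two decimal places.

7.42 kWh

Energy = 1.06 kW × 7 h = 7.42 kWh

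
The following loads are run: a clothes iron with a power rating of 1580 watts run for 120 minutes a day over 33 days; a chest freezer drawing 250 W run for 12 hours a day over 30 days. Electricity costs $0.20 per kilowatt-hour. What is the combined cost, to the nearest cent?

$38.86

clothes iron: Runtime = 120 min × 33 = 3960 min = 66 h
clothes iron: 1.58 kW × 66 h = 104.28 kWh
chest freezer: Runtime = 12 h/day × 30 days = 360 h
chest freezer: 0.25 kW × 360 h = 90 kWh
Total energy = 194.28 kWh
Cost = 194.28 × $0.20 = $38.86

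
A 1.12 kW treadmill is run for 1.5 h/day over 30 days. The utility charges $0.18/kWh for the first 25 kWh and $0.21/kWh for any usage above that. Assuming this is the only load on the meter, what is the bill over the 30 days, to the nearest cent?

Runtime = 1.5 h/day × 30 days = 45 h
Energy = 1.12 kW × 45 h = 50.4 kWh
Tier 1 (0–25 kWh): 25 × $0.18 = $4.5
Above 25 kWh: 25.4 × $0.21 = $5.334
Bill = $9.83

$9.83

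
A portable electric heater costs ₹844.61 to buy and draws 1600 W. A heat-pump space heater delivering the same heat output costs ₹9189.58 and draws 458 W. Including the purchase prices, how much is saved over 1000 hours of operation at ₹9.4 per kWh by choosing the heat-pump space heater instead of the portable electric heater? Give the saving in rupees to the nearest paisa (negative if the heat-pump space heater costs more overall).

₹2389.83

portable electric heater: ₹844.61 + (1600/1000) kW × 1000 h × ₹9.4 = ₹844.61 + ₹15040 = ₹15884.61
heat-pump space heater: ₹9189.58 + (458/1000) kW × 1000 h × ₹9.4 = ₹9189.58 + ₹4305.2 = ₹13494.78
Saving = ₹15884.61 − ₹13494.78 = ₹2389.83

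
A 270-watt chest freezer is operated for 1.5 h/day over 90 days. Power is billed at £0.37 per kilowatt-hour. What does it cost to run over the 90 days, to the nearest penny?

£13.49

Runtime = 1.5 h/day × 90 days = 135 h
Energy = 0.27 kW × 135 h = 36.45 kWh
Cost = 36.45 kWh × £0.37/kWh = £13.49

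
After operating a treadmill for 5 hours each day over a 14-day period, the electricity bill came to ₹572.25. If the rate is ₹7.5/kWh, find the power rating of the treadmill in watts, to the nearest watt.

Energy = ₹572.25 ÷ ₹7.5/kWh = 76.3 kWh
Runtime = 5 h/day × 14 days = 70 h
Power = 76.3 kWh ÷ 70 h = 1.09 kW = 1090 W

1090 W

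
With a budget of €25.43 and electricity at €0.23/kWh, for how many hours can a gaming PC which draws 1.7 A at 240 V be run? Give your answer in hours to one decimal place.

Power = 1.7 A × 240 V = 408 W = 0.408 kW
Energy available = €25.43 ÷ €0.23/kWh = 110.5652 kWh
Hours = 110.5652 kWh ÷ 0.408 kW = 271.0 h

271.0 h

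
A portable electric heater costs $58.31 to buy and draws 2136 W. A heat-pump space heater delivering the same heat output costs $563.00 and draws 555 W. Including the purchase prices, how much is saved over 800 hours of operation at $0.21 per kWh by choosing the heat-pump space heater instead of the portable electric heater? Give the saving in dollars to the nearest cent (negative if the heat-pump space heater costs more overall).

-$239.08

portable electric heater: $58.31 + (2136/1000) kW × 800 h × $0.21 = $58.31 + $358.848 = $417.158
heat-pump space heater: $563.00 + (555/1000) kW × 800 h × $0.21 = $563.00 + $93.24 = $656.24
Saving = $417.158 − $656.24 = −$239.082 → -$239.08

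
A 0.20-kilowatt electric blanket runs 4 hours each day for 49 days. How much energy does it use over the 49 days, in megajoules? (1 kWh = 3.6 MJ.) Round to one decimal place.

Runtime = 4 h/day × 49 days = 196 h
Energy = 0.2 kW × 196 h = 39.2 kWh
= 39.2 × 3.6 MJ = 141.1 MJ

141.1 MJ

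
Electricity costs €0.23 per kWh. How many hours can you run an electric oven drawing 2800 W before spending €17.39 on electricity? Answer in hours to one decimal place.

27.0 h

Energy available = €17.39 ÷ €0.23/kWh = 75.6087 kWh
Hours = 75.6087 kWh ÷ 2.8 kW = 27.0 h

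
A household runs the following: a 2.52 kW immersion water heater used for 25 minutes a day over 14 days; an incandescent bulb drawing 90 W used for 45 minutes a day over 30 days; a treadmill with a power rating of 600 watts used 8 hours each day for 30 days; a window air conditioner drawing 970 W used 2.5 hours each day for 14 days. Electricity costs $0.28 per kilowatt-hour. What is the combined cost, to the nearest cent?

immersion water heater: Runtime = 25 min × 14 = 350 min = 5.833333… h
immersion water heater: 2.52 kW × 5.833333… h = 14.7 kWh
incandescent bulb: Runtime = 45 min × 30 = 1350 min = 22.5 h
incandescent bulb: 0.09 kW × 22.5 h = 2.025 kWh
treadmill: Runtime = 8 h/day × 30 days = 240 h
treadmill: 0.6 kW × 240 h = 144 kWh
window air conditioner: Runtime = 2.5 h/day × 14 days = 35 h
window air conditioner: 0.97 kW × 35 h = 33.95 kWh
Total energy = 194.675 kWh
Cost = 194.675 × $0.28 = $54.51

$54.51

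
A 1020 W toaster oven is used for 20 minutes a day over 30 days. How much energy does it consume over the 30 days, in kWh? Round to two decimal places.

Runtime = 20 min × 30 = 600 min = 10 h
Energy = 1.02 kW × 10 h = 10.2 kWh

10.20 kWh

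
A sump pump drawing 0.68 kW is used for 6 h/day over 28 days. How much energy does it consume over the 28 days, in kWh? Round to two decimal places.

114.24 kWh

Runtime = 6 h/day × 28 days = 168 h
Energy = 0.68 kW × 168 h = 114.24 kWh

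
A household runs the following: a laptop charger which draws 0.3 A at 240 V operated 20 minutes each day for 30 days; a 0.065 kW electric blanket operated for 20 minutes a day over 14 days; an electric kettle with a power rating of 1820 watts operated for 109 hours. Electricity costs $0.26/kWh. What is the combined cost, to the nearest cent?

$51.84

laptop charger: Power = 0.3 A × 240 V = 72 W = 0.072 kW
laptop charger: Runtime = 20 min × 30 = 600 min = 10 h
laptop charger: 0.072 kW × 10 h = 0.72 kWh
electric blanket: Runtime = 20 min × 14 = 280 min = 4.666666… h
electric blanket: 0.065 kW × 4.666666… h = 0.303333… kWh
electric kettle: 1.82 kW × 109 h = 198.38 kWh
Total energy = 199.403333… kWh
Cost = 199.403333… × $0.26 = $51.84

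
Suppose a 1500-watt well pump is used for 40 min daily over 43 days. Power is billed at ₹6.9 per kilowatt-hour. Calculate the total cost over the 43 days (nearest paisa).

₹296.70

Runtime = 40 min × 43 = 1720 min = 28.666666… h
Energy = 1.5 kW × 28.666666… h = 43 kWh
Cost = 43 kWh × ₹6.9/kWh = ₹296.70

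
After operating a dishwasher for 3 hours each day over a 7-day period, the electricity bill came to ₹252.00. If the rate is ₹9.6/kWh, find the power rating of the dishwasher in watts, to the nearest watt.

Energy = ₹252.00 ÷ ₹9.6/kWh = 26.25 kWh
Runtime = 3 h/day × 7 days = 21 h
Power = 26.25 kWh ÷ 21 h = 1.25 kW = 1250 W

1250 W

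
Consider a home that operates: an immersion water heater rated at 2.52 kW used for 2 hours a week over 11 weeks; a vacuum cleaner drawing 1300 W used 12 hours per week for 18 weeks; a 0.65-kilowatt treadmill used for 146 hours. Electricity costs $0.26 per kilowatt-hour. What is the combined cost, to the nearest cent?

$112.10

immersion water heater: Runtime = 2 h/week × 11 weeks = 22 h
immersion water heater: 2.52 kW × 22 h = 55.44 kWh
vacuum cleaner: Runtime = 12 h/week × 18 weeks = 216 h
vacuum cleaner: 1.3 kW × 216 h = 280.8 kWh
treadmill: 0.65 kW × 146 h = 94.9 kWh
Total energy = 431.14 kWh
Cost = 431.14 × $0.26 = $112.10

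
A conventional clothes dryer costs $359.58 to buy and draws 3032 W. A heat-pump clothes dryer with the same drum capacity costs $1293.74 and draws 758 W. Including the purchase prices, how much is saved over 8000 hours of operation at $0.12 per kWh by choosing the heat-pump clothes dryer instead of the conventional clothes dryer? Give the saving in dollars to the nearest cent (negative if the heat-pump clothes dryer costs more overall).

conventional clothes dryer: $359.58 + (3032/1000) kW × 8000 h × $0.12 = $359.58 + $2910.72 = $3270.3
heat-pump clothes dryer: $1293.74 + (758/1000) kW × 8000 h × $0.12 = $1293.74 + $727.68 = $2021.42
Saving = $3270.3 − $2021.42 = $1248.88

$1248.88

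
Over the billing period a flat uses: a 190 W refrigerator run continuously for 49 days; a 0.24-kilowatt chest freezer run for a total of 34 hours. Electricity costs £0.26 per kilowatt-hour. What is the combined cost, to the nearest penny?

refrigerator: Runtime = 24 h × 49 = 1176 h
refrigerator: 0.19 kW × 1176 h = 223.44 kWh
chest freezer: 0.24 kW × 34 h = 8.16 kWh
Total energy = 231.6 kWh
Cost = 231.6 × £0.26 = £60.22

£60.22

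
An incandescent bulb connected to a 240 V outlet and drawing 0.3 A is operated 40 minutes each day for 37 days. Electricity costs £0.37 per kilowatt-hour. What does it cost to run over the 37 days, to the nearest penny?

Power = 0.3 A × 240 V = 72 W = 0.072 kW
Runtime = 40 min × 37 = 1480 min = 24.666666… h
Energy = 0.072 kW × 24.666666… h = 1.776 kWh
Cost = 1.776 kWh × £0.37/kWh = £0.66

£0.66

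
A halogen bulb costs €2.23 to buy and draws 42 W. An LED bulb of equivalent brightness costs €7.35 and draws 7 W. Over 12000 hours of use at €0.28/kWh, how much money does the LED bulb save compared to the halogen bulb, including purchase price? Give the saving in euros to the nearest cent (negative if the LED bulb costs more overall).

halogen bulb: €2.23 + (42/1000) kW × 12000 h × €0.28 = €2.23 + €141.12 = €143.35
LED bulb: €7.35 + (7/1000) kW × 12000 h × €0.28 = €7.35 + €23.52 = €30.87
Saving = €143.35 − €30.87 = €112.48

€112.48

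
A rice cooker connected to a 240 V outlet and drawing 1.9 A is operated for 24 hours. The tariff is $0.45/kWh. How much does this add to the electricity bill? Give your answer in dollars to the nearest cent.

$4.92

Power = 1.9 A × 240 V = 456 W = 0.456 kW
Energy = 0.456 kW × 24 h = 10.944 kWh
Cost = 10.944 kWh × $0.45/kWh = $4.92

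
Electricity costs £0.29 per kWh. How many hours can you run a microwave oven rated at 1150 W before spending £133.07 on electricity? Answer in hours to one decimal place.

Energy available = £133.07 ÷ £0.29/kWh = 458.8621 kWh
Hours = 458.8621 kWh ÷ 1.15 kW = 399.0 h

399.0 h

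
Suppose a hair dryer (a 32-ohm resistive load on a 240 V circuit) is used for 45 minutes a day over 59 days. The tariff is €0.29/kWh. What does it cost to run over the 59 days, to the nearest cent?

€23.10

Power = V²/R = 240²/32 = 1800 W = 1.8 kW
Runtime = 45 min × 59 = 2655 min = 44.25 h
Energy = 1.8 kW × 44.25 h = 79.65 kWh
Cost = 79.65 kWh × €0.29/kWh = €23.10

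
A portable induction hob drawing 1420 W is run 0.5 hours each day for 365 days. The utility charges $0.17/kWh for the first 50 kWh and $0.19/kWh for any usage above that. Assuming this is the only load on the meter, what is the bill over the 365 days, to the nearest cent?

$48.24

Runtime = 0.5 h/day × 365 days = 182.5 h
Energy = 1.42 kW × 182.5 h = 259.15 kWh
Tier 1 (0–50 kWh): 50 × $0.17 = $8.5
Above 50 kWh: 209.15 × $0.19 = $39.7385
Bill = $48.24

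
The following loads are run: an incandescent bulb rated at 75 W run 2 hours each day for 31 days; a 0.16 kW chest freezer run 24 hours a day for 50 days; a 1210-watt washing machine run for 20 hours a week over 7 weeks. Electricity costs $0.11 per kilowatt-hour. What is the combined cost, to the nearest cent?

$40.27

incandescent bulb: Runtime = 2 h/day × 31 days = 62 h
incandescent bulb: 0.075 kW × 62 h = 4.65 kWh
chest freezer: Runtime = 24 h × 50 = 1200 h
chest freezer: 0.16 kW × 1200 h = 192 kWh
washing machine: Runtime = 20 h/week × 7 weeks = 140 h
washing machine: 1.21 kW × 140 h = 169.4 kWh
Total energy = 366.05 kWh
Cost = 366.05 × $0.11 = $40.27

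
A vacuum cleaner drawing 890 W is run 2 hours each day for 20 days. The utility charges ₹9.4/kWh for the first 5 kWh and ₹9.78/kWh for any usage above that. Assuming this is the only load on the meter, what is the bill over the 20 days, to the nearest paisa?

₹346.27

Runtime = 2 h/day × 20 days = 40 h
Energy = 0.89 kW × 40 h = 35.6 kWh
Tier 1 (0–5 kWh): 5 × ₹9.4 = ₹47
Above 5 kWh: 30.6 × ₹9.78 = ₹299.268
Bill = ₹346.27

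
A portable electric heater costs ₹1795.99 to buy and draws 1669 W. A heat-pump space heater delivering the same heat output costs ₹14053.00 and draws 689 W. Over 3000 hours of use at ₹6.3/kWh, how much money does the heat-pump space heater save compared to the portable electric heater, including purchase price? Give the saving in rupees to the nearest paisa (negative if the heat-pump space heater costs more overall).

portable electric heater: ₹1795.99 + (1669/1000) kW × 3000 h × ₹6.3 = ₹1795.99 + ₹31544.1 = ₹33340.09
heat-pump space heater: ₹14053.00 + (689/1000) kW × 3000 h × ₹6.3 = ₹14053.00 + ₹13022.1 = ₹27075.1
Saving = ₹33340.09 − ₹27075.1 = ₹6264.99

₹6264.99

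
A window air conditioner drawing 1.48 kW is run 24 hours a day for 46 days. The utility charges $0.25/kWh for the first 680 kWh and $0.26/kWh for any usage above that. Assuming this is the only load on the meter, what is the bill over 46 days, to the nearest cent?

Runtime = 24 h × 46 = 1104 h
Energy = 1.48 kW × 1104 h = 1633.92 kWh
Tier 1 (0–680 kWh): 680 × $0.25 = $170
Above 680 kWh: 953.92 × $0.26 = $248.0192
Bill = $418.02

$418.02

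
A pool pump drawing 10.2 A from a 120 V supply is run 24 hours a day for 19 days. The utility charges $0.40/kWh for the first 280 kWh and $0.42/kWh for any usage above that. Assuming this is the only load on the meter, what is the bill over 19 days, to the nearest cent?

Power = 10.2 A × 120 V = 1224 W = 1.224 kW
Runtime = 24 h × 19 = 456 h
Energy = 1.224 kW × 456 h = 558.144 kWh
Tier 1 (0–280 kWh): 280 × $0.40 = $112
Above 280 kWh: 278.144 × $0.42 = $116.82048
Bill = $228.82

$228.82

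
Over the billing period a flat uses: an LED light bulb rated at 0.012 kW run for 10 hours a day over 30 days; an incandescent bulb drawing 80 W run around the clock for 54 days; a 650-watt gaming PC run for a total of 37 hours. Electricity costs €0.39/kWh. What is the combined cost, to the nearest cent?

LED light bulb: Runtime = 10 h/day × 30 days = 300 h
LED light bulb: 0.012 kW × 300 h = 3.6 kWh
incandescent bulb: Runtime = 24 h × 54 = 1296 h
incandescent bulb: 0.08 kW × 1296 h = 103.68 kWh
gaming PC: 0.65 kW × 37 h = 24.05 kWh
Total energy = 131.33 kWh
Cost = 131.33 × €0.39 = €51.22

€51.22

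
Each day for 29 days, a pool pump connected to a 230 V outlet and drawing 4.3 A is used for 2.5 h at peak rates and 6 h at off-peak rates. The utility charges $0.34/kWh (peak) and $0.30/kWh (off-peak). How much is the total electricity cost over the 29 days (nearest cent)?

$76.00

Power = 4.3 A × 230 V = 989 W = 0.989 kW
Peak energy = 0.989 kW × 2.5 h × 29 = 71.7025 kWh
Off-peak energy = 0.989 kW × 6 h × 29 = 172.086 kWh
Cost = 71.7025 × $0.34 + 172.086 × $0.30 = $24.37885 + $51.6258 = $76.00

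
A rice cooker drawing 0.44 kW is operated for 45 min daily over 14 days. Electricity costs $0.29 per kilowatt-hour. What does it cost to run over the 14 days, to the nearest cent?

Runtime = 45 min × 14 = 630 min = 10.5 h
Energy = 0.44 kW × 10.5 h = 4.62 kWh
Cost = 4.62 kWh × $0.29/kWh = $1.34

$1.34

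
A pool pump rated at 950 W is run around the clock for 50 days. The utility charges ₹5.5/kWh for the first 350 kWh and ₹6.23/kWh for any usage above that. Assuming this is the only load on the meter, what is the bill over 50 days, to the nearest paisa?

Runtime = 24 h × 50 = 1200 h
Energy = 0.95 kW × 1200 h = 1140 kWh
Tier 1 (0–350 kWh): 350 × ₹5.5 = ₹1925
Above 350 kWh: 790 × ₹6.23 = ₹4921.7
Bill = ₹6846.70

₹6846.70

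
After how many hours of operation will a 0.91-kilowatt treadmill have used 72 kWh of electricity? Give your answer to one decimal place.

79.1 h

Hours = 72 kWh ÷ 0.91 kW = 79.1 h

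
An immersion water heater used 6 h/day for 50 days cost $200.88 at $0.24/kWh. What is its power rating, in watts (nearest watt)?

2790 W

Energy = $200.88 ÷ $0.24/kWh = 837 kWh
Runtime = 6 h/day × 50 days = 300 h
Power = 837 kWh ÷ 300 h = 2.79 kW = 2790 W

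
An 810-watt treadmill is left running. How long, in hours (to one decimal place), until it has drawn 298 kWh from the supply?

367.9 h

Hours = 298 kWh ÷ 0.81 kW = 367.9 h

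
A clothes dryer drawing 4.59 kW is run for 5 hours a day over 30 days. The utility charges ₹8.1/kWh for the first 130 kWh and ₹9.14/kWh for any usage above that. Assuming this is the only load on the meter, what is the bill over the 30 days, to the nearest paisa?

₹6157.69

Runtime = 5 h/day × 30 days = 150 h
Energy = 4.59 kW × 150 h = 688.5 kWh
Tier 1 (0–130 kWh): 130 × ₹8.1 = ₹1053
Above 130 kWh: 558.5 × ₹9.14 = ₹5104.69
Bill = ₹6157.69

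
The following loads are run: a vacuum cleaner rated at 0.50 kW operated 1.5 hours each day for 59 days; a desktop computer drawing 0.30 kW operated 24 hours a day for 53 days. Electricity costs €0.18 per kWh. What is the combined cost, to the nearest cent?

vacuum cleaner: Runtime = 1.5 h/day × 59 days = 88.5 h
vacuum cleaner: 0.5 kW × 88.5 h = 44.25 kWh
desktop computer: Runtime = 24 h × 53 = 1272 h
desktop computer: 0.3 kW × 1272 h = 381.6 kWh
Total energy = 425.85 kWh
Cost = 425.85 × €0.18 = €76.65

€76.65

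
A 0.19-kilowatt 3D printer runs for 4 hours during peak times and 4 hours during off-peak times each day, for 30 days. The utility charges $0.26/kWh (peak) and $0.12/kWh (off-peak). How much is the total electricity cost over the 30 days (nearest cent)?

Peak energy = 0.19 kW × 4 h × 30 = 22.8 kWh
Off-peak energy = 0.19 kW × 4 h × 30 = 22.8 kWh
Cost = 22.8 × $0.26 + 22.8 × $0.12 = $5.928 + $2.736 = $8.66

$8.66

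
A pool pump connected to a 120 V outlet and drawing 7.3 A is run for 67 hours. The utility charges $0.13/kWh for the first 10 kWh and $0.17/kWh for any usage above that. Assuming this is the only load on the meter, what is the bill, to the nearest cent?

$9.58

Power = 7.3 A × 120 V = 876 W = 0.876 kW
Energy = 0.876 kW × 67 h = 58.692 kWh
Tier 1 (0–10 kWh): 10 × $0.13 = $1.3
Above 10 kWh: 48.692 × $0.17 = $8.27764
Bill = $9.58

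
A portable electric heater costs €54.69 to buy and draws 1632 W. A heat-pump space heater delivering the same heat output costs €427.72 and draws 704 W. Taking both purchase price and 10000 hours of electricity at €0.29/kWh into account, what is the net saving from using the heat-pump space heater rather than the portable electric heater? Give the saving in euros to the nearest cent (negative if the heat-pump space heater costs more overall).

portable electric heater: €54.69 + (1632/1000) kW × 10000 h × €0.29 = €54.69 + €4732.8 = €4787.49
heat-pump space heater: €427.72 + (704/1000) kW × 10000 h × €0.29 = €427.72 + €2041.6 = €2469.32
Saving = €4787.49 − €2469.32 = €2318.17

€2318.17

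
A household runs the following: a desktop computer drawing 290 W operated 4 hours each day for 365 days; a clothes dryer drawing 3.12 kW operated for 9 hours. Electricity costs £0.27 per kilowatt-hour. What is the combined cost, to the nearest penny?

£121.90

desktop computer: Runtime = 4 h/day × 365 days = 1460 h
desktop computer: 0.29 kW × 1460 h = 423.4 kWh
clothes dryer: 3.12 kW × 9 h = 28.08 kWh
Total energy = 451.48 kWh
Cost = 451.48 × £0.27 = £121.90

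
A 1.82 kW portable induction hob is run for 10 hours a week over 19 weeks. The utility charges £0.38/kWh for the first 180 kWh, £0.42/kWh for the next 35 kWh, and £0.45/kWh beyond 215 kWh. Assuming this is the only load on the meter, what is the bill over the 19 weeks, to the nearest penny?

£141.96

Runtime = 10 h/week × 19 weeks = 190 h
Energy = 1.82 kW × 190 h = 345.8 kWh
Tier 1 (0–180 kWh): 180 × £0.38 = £68.4
Tier 2 (180–215 kWh): 35 × £0.42 = £14.7
Above 215 kWh: 130.8 × £0.45 = £58.86
Bill = £141.96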